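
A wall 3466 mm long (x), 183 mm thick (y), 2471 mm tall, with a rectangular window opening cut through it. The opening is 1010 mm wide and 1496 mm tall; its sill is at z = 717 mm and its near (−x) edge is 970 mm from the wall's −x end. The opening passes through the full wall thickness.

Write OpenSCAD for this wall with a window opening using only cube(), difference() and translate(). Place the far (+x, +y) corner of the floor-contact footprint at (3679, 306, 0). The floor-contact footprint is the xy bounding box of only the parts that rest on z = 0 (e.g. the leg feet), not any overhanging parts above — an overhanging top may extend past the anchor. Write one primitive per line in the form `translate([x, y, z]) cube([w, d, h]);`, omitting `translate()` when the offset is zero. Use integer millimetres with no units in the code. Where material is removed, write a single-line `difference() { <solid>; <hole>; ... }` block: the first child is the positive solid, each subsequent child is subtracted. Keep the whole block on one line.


difference() { translate([213, 123, 0]) cube([3466, 183, 2471]); translate([1183, 123, 717]) cube([1010, 183, 1496]); }


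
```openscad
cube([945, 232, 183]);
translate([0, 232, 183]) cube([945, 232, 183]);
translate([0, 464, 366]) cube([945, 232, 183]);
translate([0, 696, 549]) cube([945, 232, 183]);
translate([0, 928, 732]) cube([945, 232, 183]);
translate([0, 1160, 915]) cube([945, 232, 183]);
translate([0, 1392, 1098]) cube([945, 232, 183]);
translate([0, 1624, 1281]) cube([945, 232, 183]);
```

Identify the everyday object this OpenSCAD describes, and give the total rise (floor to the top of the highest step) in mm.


A staircase. The total rise is 1464 mm.

8 identical blocks, each offset up and back from the previous — a staircase. Each step is 183 mm tall and there are 8 of them, so the total rise is 8 × 183 = 1464 mm.


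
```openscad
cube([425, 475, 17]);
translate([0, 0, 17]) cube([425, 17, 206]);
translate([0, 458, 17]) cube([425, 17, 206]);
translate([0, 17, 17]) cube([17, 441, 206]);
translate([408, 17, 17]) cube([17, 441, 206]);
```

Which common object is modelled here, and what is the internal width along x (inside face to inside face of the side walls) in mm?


An open box. The internal width is 391 mm.

A 425×475 base slab with four walls standing on it — an open box. The base is 425 mm wide and the walls are 17 mm thick, so the internal width is 425 − 2 × 17 = 391 mm.


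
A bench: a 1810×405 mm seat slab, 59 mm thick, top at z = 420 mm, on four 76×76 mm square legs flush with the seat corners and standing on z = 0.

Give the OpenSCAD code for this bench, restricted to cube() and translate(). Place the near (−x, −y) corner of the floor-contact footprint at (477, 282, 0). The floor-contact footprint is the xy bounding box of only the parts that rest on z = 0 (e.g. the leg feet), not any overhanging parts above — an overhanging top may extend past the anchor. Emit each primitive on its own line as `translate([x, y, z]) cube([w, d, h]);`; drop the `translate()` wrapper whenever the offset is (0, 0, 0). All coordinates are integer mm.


// leg_h = 420 − 59 = 361
translate([477, 282, 361]) cube([1810, 405, 59]);
translate([477, 282, 0]) cube([76, 76, 361]);
translate([477, 611, 0]) cube([76, 76, 361]);
translate([2211, 282, 0]) cube([76, 76, 361]);
translate([2211, 611, 0]) cube([76, 76, 361]);


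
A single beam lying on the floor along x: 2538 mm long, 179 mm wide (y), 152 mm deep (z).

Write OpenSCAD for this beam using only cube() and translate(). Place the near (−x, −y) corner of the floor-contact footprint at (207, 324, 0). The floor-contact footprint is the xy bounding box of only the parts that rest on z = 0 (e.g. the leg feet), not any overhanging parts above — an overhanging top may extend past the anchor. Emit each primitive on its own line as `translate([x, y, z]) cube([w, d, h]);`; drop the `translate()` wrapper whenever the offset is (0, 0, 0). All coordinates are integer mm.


translate([207, 324, 0]) cube([2538, 179, 152]);


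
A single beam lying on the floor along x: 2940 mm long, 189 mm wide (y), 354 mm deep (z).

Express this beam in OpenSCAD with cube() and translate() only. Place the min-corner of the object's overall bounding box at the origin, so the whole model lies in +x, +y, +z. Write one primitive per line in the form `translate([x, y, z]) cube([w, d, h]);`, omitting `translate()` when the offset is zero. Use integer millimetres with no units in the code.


cube([2940, 189, 354]);


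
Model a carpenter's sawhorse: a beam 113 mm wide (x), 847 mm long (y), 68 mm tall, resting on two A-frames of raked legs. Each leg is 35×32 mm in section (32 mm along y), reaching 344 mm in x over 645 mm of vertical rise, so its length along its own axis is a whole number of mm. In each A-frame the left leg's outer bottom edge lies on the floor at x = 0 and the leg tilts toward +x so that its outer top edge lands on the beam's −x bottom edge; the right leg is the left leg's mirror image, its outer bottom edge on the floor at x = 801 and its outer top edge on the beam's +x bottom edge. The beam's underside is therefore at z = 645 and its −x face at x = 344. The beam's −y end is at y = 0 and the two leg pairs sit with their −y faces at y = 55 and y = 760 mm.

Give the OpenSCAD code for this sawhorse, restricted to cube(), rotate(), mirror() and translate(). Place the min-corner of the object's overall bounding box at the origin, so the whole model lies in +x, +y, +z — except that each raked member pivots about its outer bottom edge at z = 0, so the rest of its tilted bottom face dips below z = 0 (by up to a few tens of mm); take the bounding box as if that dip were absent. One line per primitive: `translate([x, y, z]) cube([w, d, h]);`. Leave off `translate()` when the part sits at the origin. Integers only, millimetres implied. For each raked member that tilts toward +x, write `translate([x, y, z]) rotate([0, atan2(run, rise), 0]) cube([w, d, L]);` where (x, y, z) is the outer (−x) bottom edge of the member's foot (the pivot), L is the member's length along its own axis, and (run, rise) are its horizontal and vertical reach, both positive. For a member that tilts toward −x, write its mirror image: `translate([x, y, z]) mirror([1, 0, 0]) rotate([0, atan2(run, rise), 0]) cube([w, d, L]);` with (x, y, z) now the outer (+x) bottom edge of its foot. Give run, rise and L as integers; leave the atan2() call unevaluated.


translate([344, 0, 645]) cube([113, 847, 68]);
translate([0, 55, 0]) rotate([0, atan2(344, 645), 0]) cube([35, 32, 731]);
translate([801, 55, 0]) mirror([1, 0, 0]) rotate([0, atan2(344, 645), 0]) cube([35, 32, 731]);
translate([0, 760, 0]) rotate([0, atan2(344, 645), 0]) cube([35, 32, 731]);
translate([801, 760, 0]) mirror([1, 0, 0]) rotate([0, atan2(344, 645), 0]) cube([35, 32, 731]);


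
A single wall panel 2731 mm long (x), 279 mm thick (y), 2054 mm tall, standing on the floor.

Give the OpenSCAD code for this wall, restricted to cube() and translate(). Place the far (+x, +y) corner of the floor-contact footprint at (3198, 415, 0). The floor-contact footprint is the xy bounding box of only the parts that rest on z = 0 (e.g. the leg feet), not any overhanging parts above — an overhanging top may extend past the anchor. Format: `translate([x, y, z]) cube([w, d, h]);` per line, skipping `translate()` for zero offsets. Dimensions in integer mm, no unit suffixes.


translate([467, 136, 0]) cube([2731, 279, 2054]);


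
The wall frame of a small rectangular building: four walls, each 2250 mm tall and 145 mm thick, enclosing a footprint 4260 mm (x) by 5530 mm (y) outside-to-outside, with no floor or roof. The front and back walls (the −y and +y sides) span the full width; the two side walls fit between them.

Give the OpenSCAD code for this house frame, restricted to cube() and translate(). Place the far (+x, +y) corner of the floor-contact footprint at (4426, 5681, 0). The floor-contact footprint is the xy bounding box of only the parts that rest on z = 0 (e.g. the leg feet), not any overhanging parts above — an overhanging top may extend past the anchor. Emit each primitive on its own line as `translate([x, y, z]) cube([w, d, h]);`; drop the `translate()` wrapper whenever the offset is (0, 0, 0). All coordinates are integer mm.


translate([166, 151, 0]) cube([4260, 145, 2250]);
translate([166, 5536, 0]) cube([4260, 145, 2250]);
translate([166, 296, 0]) cube([145, 5240, 2250]);
translate([4281, 296, 0]) cube([145, 5240, 2250]);


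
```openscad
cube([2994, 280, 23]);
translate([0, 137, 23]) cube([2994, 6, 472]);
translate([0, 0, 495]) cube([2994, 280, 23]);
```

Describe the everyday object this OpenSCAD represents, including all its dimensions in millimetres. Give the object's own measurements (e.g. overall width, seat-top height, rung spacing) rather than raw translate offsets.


An I-beam lying along x, 2994 mm long. Overall section height 518 mm. Two flanges 280 mm wide (y) and 23 mm thick, one on the floor and one at the top; a web 6 mm thick runs between them, centred on the flange width.


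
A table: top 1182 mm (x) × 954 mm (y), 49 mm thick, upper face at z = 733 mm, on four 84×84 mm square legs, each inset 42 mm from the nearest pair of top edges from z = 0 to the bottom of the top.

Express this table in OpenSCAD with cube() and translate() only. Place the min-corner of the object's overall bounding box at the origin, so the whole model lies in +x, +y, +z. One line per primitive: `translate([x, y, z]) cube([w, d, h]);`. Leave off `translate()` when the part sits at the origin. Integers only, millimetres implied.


// leg_h = 733 - 49 = 684
translate([0, 0, 684]) cube([1182, 954, 49]);
translate([42, 42, 0]) cube([84, 84, 684]);
translate([1056, 42, 0]) cube([84, 84, 684]);
translate([42, 828, 0]) cube([84, 84, 684]);
translate([1056, 828, 0]) cube([84, 84, 684]);


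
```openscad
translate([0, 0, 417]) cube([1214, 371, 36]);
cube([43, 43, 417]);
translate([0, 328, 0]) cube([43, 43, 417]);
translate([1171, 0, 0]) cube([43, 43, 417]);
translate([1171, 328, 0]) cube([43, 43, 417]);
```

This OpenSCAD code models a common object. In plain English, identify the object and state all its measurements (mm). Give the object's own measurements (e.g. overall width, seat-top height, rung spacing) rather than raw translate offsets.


A bench: a 1214×371 mm seat slab, 36 mm thick, top at z = 453 mm, on four 43×43 mm square legs flush with the seat corners and standing on z = 0.


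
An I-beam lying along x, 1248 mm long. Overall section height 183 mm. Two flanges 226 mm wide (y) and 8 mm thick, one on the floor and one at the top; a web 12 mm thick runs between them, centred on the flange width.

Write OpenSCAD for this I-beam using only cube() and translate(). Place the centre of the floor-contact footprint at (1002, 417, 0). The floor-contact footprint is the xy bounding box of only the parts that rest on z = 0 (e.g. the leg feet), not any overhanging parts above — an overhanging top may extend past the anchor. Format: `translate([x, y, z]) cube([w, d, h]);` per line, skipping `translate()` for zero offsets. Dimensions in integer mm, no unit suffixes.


translate([378, 304, 0]) cube([1248, 226, 8]);
translate([378, 411, 8]) cube([1248, 12, 167]);
translate([378, 304, 175]) cube([1248, 226, 8]);


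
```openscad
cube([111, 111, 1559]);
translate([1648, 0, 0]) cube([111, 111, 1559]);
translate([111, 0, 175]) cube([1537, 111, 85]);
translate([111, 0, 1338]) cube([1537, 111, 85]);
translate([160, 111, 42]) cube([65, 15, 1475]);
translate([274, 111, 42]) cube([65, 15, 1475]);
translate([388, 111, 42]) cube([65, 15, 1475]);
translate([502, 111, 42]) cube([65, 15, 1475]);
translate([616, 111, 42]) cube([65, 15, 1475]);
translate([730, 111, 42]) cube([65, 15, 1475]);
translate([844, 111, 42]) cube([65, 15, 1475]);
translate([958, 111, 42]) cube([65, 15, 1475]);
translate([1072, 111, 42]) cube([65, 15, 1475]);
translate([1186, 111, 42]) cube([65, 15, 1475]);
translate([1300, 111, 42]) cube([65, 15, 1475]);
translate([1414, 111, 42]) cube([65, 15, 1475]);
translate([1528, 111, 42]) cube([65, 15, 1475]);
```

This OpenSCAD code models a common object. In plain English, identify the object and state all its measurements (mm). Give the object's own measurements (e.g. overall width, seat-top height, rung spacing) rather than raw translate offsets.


A fence section. Two 111×111 mm posts, 1559 mm tall, stand on the floor with a clear span of 1537 mm between their inner faces. Two horizontal rails of 111×85 mm section span the gap between the posts with their undersides at z = 175 mm and z = 1338 mm, flush with the posts' −y face. 13 pickets, each 65 mm wide, 15 mm thick and 1475 mm tall, are fixed to the +y face of the rails with their bottoms at z = 42 mm, spaced across the span with a 49 mm gap after the −x post and between neighbouring pickets, with 55 mm left before the +x post.


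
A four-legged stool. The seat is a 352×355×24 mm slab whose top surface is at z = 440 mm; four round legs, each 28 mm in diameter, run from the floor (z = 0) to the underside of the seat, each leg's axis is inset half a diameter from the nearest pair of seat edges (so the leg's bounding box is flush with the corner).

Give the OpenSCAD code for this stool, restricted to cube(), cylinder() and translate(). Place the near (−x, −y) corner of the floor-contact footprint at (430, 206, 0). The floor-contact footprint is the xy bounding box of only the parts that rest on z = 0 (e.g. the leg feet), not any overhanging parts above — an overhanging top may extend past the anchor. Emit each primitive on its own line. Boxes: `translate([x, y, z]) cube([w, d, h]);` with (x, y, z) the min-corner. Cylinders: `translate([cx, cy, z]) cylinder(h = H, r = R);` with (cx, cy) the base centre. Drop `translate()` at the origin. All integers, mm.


translate([430, 206, 416]) cube([352, 355, 24]);
translate([444, 220, 0]) cylinder(h = 416, r = 14);
translate([768, 220, 0]) cylinder(h = 416, r = 14);
translate([444, 547, 0]) cylinder(h = 416, r = 14);
translate([768, 547, 0]) cylinder(h = 416, r = 14);


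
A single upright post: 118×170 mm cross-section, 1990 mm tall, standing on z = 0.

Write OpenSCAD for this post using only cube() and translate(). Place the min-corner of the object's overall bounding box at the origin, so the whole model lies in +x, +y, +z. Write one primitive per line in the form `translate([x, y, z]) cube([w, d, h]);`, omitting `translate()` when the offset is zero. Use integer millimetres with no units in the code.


cube([118, 170, 1990]);


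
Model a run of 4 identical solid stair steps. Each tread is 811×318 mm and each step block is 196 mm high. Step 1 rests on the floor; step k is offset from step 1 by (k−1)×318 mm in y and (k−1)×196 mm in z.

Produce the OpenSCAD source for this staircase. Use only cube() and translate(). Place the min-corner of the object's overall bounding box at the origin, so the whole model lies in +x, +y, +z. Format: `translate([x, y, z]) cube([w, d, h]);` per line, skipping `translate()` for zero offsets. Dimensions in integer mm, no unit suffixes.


cube([811, 318, 196]);
translate([0, 318, 196]) cube([811, 318, 196]);
translate([0, 636, 392]) cube([811, 318, 196]);
translate([0, 954, 588]) cube([811, 318, 196]);


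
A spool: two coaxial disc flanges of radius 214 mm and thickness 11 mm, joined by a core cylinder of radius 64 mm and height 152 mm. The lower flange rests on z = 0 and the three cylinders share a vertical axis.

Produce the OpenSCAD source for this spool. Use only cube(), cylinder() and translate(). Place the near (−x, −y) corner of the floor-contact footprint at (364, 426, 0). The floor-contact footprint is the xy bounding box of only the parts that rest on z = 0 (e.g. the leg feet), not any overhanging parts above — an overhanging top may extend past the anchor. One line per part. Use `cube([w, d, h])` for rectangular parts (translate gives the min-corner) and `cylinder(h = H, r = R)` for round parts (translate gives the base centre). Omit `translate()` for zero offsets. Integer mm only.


translate([578, 640, 0]) cylinder(h = 11, r = 214);
translate([578, 640, 11]) cylinder(h = 152, r = 64);
translate([578, 640, 163]) cylinder(h = 11, r = 214);


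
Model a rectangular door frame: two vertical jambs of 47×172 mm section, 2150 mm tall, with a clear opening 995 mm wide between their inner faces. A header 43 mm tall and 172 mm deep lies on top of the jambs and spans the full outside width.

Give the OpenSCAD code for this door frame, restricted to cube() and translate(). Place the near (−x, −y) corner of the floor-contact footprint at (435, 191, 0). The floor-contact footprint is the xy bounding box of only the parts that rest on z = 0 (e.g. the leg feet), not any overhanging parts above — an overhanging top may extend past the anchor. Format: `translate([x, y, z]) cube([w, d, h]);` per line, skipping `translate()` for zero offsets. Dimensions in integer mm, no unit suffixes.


translate([435, 191, 0]) cube([47, 172, 2150]);
translate([1477, 191, 0]) cube([47, 172, 2150]);
translate([435, 191, 2150]) cube([1089, 172, 43]);


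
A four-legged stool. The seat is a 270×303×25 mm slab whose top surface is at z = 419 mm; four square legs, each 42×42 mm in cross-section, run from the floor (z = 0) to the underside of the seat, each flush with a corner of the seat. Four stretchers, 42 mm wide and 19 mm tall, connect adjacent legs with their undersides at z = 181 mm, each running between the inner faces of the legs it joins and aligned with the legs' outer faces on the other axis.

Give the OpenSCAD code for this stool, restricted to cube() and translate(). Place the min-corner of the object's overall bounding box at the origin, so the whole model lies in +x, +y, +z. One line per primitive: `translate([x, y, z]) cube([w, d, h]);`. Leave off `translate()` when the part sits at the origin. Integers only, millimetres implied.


translate([0, 0, 394]) cube([270, 303, 25]);
cube([42, 42, 394]);
translate([228, 0, 0]) cube([42, 42, 394]);
translate([0, 261, 0]) cube([42, 42, 394]);
translate([228, 261, 0]) cube([42, 42, 394]);
translate([42, 0, 181]) cube([186, 42, 19]);
translate([42, 261, 181]) cube([186, 42, 19]);
translate([0, 42, 181]) cube([42, 219, 19]);
translate([228, 42, 181]) cube([42, 219, 19]);


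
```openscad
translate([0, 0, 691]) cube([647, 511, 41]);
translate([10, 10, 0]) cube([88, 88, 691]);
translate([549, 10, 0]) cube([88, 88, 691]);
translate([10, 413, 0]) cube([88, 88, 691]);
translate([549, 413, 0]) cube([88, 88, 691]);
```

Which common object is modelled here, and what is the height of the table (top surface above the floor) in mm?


A table. The table height is 732 mm.

A 647×511×41 slab sits at z = 691 on four 88 mm square posts — a table. The top surface is at 691 + 41 = 732 mm.


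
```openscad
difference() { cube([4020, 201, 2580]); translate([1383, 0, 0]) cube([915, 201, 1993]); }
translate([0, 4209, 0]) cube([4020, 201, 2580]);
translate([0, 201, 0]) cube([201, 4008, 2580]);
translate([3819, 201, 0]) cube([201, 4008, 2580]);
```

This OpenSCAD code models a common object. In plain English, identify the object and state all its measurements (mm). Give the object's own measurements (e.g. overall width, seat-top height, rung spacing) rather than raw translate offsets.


A single room: four walls, each 2580 mm tall and 201 mm thick, enclosing an outside footprint 4020×4410 mm (x × y), no floor or roof. The front and back walls (−y and +y sides) run the full x-width; the side walls fit between their inner faces. A door opening 915 mm wide and 1993 mm tall is cut through the front wall from the floor up, its −x edge 1383 mm from the wall's −x end.


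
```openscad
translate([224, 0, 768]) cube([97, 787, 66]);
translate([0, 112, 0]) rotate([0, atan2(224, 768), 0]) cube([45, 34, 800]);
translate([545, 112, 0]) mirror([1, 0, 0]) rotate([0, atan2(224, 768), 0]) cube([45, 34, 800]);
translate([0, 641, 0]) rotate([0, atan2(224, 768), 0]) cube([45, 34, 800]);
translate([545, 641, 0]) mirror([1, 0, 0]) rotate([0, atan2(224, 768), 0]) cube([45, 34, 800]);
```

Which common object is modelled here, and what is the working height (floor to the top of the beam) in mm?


A sawhorse. The overall height is 834 mm.

A beam across two mirrored pairs of raked legs — a sawhorse. The beam's underside is at z = 768 (matching the legs' vertical rise in atan2(224, 768)) and the beam is 66 mm tall, so its top is at 768 + 66 = 834 mm. The raked legs top out at the beam's underside, so that is the highest point.


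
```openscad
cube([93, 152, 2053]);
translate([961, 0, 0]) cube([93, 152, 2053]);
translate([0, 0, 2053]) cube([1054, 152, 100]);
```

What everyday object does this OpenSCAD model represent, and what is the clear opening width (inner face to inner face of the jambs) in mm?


A door frame. The clear opening width is 868 mm.

Two 2053 mm tall posts with a header on top — a door frame. The left jamb is 93 mm wide at x = 0; the right jamb starts at x = 961. The clear opening is 961 − 93 = 868 mm.


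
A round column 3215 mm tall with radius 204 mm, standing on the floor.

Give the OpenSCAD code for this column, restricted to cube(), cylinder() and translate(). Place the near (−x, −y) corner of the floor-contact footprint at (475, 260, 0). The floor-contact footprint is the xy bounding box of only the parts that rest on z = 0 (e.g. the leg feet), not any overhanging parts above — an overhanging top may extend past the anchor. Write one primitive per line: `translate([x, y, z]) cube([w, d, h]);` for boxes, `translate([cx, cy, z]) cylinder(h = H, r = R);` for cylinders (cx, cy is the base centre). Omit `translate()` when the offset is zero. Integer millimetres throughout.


translate([679, 464, 0]) cylinder(h = 3215, r = 204);


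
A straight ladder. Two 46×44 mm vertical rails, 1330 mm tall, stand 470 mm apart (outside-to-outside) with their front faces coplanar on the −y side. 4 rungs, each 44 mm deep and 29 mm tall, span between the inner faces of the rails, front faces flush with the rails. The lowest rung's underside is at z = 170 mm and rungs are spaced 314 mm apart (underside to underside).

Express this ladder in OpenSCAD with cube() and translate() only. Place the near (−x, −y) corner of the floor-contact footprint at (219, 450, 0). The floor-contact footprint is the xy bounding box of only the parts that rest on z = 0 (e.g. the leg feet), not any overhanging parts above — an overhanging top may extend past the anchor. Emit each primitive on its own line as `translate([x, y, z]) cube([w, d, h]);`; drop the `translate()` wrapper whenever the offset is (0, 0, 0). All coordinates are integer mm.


translate([219, 450, 0]) cube([46, 44, 1330]);
translate([643, 450, 0]) cube([46, 44, 1330]);
translate([265, 450, 170]) cube([378, 44, 29]);
translate([265, 450, 484]) cube([378, 44, 29]);
translate([265, 450, 798]) cube([378, 44, 29]);
translate([265, 450, 1112]) cube([378, 44, 29]);


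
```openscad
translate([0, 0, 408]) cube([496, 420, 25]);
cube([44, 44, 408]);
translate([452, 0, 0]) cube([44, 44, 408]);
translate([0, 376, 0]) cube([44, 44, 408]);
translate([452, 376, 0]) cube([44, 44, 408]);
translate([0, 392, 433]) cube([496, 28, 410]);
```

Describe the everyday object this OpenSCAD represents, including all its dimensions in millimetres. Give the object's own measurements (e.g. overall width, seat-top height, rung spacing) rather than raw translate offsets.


A chair. The seat is a 496×420×25 mm slab with its top at z = 433 mm, on four 44×44 mm corner legs (flush with the seat edges, standing on z = 0). A flat backrest 28 mm thick, 410 mm tall, spans the full seat width and rises from the seat top along its +y edge, rear face flush with the rear of the seat.


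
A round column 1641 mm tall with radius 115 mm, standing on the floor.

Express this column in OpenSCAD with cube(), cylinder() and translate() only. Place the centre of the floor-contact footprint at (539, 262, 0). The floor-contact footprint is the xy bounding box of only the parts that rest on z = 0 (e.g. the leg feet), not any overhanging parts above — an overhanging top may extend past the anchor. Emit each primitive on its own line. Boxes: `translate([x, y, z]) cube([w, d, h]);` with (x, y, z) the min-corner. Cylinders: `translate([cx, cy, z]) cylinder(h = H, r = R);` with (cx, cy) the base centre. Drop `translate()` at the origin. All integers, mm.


translate([539, 262, 0]) cylinder(h = 1641, r = 115);


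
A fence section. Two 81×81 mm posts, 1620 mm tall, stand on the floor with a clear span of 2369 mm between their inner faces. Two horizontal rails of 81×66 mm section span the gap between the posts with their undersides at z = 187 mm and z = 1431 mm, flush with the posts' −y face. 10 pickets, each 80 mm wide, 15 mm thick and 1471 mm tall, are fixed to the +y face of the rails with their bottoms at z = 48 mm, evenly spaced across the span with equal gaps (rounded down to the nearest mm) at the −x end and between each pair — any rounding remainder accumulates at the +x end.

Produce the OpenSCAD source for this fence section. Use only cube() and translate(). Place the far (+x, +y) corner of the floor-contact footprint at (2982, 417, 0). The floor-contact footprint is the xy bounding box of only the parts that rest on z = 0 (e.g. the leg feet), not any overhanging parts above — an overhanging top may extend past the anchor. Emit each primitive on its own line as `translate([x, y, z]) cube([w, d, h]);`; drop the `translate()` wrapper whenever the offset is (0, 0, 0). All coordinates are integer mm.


translate([451, 336, 0]) cube([81, 81, 1620]);
translate([2901, 336, 0]) cube([81, 81, 1620]);
translate([532, 336, 187]) cube([2369, 81, 66]);
translate([532, 336, 1431]) cube([2369, 81, 66]);
translate([674, 417, 48]) cube([80, 15, 1471]);
translate([896, 417, 48]) cube([80, 15, 1471]);
translate([1118, 417, 48]) cube([80, 15, 1471]);
translate([1340, 417, 48]) cube([80, 15, 1471]);
translate([1562, 417, 48]) cube([80, 15, 1471]);
translate([1784, 417, 48]) cube([80, 15, 1471]);
translate([2006, 417, 48]) cube([80, 15, 1471]);
translate([2228, 417, 48]) cube([80, 15, 1471]);
translate([2450, 417, 48]) cube([80, 15, 1471]);
translate([2672, 417, 48]) cube([80, 15, 1471]);


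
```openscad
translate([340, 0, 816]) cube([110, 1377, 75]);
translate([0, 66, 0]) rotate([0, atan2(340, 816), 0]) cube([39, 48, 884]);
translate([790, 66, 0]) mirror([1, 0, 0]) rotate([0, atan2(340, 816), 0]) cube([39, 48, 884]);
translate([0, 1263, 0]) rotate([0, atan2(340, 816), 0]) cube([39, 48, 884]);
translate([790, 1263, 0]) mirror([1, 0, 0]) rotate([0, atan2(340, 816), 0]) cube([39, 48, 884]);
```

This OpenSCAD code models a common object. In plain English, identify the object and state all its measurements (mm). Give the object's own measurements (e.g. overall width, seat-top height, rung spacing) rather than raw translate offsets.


A sawhorse. A 110×1377×75 mm beam (x, y, z) sits on two A-frame leg pairs. Each pair is two raked legs of 39×48 mm section (48 mm along y) splaying symmetrically in x. Each leg rises 816 mm vertically over 340 mm of horizontal reach and is 884 mm long along its own axis. Every leg's outer bottom edge rests on the floor and its outer top edge meets a bottom edge of the beam — the left legs (tilting toward +x) meet the beam's −x bottom edge, the right legs (their mirror images, tilting toward −x) meet its +x bottom edge — so the leg tops tuck under the beam, the beam's underside is 816 mm above the floor, and the feet are 790 mm apart outside-to-outside with the beam centred between them. The two leg pairs are set in 66 mm from either end of the beam.


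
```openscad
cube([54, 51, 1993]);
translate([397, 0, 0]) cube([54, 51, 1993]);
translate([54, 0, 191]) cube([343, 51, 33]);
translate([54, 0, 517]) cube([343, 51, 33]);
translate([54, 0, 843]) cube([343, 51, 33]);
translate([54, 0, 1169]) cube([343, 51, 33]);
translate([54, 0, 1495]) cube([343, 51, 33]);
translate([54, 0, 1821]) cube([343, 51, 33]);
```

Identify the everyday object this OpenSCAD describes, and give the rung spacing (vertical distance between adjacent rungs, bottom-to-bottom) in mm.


A ladder. The rung spacing is 326 mm.

Two tall 54×51 posts with 6 short bars between them — a ladder. Adjacent rungs sit at z = 191 and z = 517, so the spacing is 517 − 191 = 326 mm.


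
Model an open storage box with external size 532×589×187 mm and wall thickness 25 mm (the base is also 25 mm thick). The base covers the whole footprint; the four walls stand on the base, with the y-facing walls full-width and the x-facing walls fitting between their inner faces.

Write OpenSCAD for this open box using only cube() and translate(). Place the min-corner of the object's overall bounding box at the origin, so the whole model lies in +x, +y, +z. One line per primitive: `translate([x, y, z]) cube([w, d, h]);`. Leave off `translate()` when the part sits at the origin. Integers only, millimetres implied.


cube([532, 589, 25]);
translate([0, 0, 25]) cube([532, 25, 162]);
translate([0, 564, 25]) cube([532, 25, 162]);
translate([0, 25, 25]) cube([25, 539, 162]);
translate([507, 25, 25]) cube([25, 539, 162]);


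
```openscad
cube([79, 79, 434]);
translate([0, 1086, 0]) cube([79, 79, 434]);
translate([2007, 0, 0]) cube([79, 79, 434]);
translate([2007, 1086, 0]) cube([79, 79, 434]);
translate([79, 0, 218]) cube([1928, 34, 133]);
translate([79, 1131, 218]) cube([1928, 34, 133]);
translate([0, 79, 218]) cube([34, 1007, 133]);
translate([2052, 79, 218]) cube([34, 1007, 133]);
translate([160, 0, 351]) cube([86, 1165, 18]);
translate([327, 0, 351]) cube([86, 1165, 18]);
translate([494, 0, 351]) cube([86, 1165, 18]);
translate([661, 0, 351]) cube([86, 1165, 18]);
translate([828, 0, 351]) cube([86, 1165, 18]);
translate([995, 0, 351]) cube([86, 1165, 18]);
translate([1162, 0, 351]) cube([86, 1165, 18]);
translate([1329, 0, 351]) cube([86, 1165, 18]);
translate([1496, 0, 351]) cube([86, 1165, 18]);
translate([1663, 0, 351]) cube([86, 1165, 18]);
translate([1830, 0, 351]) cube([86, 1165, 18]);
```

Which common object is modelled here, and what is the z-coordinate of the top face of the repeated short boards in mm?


A bed frame. The slat-top height is 369 mm.

Four posts, four rails, and a row of slats — a bed frame. Slats sit on the rails at z = 218 + 133 = 351; with slat thickness 18, the top is 369 mm.


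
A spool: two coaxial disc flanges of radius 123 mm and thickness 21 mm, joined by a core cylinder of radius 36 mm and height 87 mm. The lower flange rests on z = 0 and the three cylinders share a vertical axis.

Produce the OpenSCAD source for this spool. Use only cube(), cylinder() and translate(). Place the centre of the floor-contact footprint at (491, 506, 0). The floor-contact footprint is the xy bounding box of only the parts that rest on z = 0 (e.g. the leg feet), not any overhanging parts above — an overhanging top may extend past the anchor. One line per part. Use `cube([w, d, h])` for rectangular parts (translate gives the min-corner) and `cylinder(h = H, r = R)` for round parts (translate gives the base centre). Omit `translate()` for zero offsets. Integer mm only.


translate([491, 506, 0]) cylinder(h = 21, r = 123);
translate([491, 506, 21]) cylinder(h = 87, r = 36);
translate([491, 506, 108]) cylinder(h = 21, r = 123);


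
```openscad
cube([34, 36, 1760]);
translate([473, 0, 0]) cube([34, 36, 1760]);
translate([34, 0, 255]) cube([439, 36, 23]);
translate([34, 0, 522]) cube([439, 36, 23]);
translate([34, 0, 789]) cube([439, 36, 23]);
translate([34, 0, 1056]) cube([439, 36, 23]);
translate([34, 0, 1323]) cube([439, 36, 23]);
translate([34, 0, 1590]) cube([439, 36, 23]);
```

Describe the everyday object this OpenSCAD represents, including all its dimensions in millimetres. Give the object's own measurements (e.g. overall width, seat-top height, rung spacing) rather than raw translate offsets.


A straight ladder. Two 34×36 mm vertical rails, 1760 mm tall, stand 507 mm apart (outside-to-outside) with their front faces coplanar on the −y side. 6 rungs, each 36 mm deep and 23 mm tall, span between the inner faces of the rails, front faces flush with the rails. The lowest rung's underside is at z = 255 mm and rungs are spaced 267 mm apart (underside to underside).


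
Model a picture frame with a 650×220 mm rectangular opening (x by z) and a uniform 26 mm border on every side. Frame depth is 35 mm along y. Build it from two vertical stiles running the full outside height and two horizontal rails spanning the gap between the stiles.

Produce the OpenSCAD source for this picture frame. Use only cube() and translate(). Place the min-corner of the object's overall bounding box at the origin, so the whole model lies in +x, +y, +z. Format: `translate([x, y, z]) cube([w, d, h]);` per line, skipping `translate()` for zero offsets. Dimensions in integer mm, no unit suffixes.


cube([26, 35, 272]);
translate([676, 0, 0]) cube([26, 35, 272]);
translate([26, 0, 0]) cube([650, 35, 26]);
translate([26, 0, 246]) cube([650, 35, 26]);


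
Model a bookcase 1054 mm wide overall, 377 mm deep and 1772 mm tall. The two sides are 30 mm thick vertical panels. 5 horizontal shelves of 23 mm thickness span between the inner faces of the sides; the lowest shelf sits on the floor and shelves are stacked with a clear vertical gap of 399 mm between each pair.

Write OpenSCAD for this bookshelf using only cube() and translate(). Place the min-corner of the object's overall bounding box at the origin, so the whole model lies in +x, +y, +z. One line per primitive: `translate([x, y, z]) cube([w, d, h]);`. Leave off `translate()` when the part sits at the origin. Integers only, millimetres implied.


cube([30, 377, 1772]);
translate([1024, 0, 0]) cube([30, 377, 1772]);
translate([30, 0, 0]) cube([994, 377, 23]);
translate([30, 0, 422]) cube([994, 377, 23]);
translate([30, 0, 844]) cube([994, 377, 23]);
translate([30, 0, 1266]) cube([994, 377, 23]);
translate([30, 0, 1688]) cube([994, 377, 23]);


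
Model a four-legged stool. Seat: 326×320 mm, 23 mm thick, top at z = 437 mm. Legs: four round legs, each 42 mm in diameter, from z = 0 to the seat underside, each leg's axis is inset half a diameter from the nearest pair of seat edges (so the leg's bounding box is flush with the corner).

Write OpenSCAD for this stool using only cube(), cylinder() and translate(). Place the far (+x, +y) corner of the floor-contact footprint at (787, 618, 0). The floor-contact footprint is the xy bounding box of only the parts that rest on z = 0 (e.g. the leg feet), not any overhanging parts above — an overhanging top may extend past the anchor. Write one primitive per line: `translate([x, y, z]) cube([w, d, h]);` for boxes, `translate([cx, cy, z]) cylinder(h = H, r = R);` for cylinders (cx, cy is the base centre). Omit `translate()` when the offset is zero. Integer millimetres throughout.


translate([461, 298, 414]) cube([326, 320, 23]);
translate([482, 319, 0]) cylinder(h = 414, r = 21);
translate([766, 319, 0]) cylinder(h = 414, r = 21);
translate([482, 597, 0]) cylinder(h = 414, r = 21);
translate([766, 597, 0]) cylinder(h = 414, r = 21);


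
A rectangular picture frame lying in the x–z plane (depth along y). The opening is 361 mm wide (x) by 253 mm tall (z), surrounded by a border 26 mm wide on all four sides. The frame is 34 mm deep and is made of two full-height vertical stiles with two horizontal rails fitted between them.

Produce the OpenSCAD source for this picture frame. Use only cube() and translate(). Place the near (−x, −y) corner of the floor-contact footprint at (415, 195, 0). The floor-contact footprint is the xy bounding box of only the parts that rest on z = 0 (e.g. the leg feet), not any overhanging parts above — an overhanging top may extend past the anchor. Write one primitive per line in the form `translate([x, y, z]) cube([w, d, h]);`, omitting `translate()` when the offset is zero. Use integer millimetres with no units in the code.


translate([415, 195, 0]) cube([26, 34, 305]);
translate([802, 195, 0]) cube([26, 34, 305]);
translate([441, 195, 0]) cube([361, 34, 26]);
translate([441, 195, 279]) cube([361, 34, 26]);


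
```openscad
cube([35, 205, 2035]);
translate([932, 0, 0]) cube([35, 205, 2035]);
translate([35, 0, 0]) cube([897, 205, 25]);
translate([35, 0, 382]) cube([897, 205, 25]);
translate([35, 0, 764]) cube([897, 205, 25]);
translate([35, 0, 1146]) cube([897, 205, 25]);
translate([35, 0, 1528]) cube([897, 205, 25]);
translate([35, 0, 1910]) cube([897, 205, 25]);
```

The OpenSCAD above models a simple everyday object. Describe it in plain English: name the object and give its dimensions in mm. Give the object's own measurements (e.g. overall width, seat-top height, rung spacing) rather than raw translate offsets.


An open bookshelf. Two side panels, each 35 mm thick, 205 mm deep and 2035 mm tall, stand 967 mm apart (outside-to-outside). Between them sit 6 shelves, each 25 mm thick and 205 mm deep, spanning the full gap between the sides. The bottom shelf rests on the floor (its underside at z = 0) and the clear gap between one shelf's top and the next shelf's underside is 357 mm.


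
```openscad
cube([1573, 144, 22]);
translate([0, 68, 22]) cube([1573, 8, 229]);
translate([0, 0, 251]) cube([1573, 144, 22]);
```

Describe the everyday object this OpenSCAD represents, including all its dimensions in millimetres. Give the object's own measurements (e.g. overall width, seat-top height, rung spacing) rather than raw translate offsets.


An I-beam lying along x, 1573 mm long. Overall section height 273 mm. Two flanges 144 mm wide (y) and 22 mm thick, one on the floor and one at the top; a web 8 mm thick runs between them, centred on the flange width.


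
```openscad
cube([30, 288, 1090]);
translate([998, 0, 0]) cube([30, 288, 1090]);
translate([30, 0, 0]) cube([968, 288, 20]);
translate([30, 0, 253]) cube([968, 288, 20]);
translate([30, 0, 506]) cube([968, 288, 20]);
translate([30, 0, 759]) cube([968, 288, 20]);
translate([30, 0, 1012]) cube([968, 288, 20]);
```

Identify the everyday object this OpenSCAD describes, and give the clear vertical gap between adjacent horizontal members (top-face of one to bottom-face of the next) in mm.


A bookshelf. The clear shelf gap is 233 mm.

Two tall side panels with 5 horizontal boards between them — a bookshelf. The first two shelf undersides are at z = 0 and z = 253; with shelf thickness 20, the clear gap is 253 − 0 − 20 = 233 mm.


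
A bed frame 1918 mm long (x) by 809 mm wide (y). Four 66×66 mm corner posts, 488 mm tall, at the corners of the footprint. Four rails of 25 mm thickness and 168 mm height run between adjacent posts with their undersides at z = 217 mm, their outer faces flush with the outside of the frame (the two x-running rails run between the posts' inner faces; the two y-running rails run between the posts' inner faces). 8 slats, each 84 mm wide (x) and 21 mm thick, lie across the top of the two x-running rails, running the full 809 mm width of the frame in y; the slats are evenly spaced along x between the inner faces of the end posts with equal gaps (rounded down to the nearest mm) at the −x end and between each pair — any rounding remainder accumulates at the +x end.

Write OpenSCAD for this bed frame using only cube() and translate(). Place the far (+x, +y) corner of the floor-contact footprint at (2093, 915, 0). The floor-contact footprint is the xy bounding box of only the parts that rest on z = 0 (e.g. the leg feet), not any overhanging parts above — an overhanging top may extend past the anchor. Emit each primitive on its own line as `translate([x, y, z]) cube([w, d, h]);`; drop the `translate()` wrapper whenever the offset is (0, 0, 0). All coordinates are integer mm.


// slat z = rail_z + rail_h = 217 + 168 = 385
// slat gap = ⌊(1786 − 8·84) / 9⌋ = 123
translate([175, 106, 0]) cube([66, 66, 488]);
translate([175, 849, 0]) cube([66, 66, 488]);
translate([2027, 106, 0]) cube([66, 66, 488]);
translate([2027, 849, 0]) cube([66, 66, 488]);
translate([241, 106, 217]) cube([1786, 25, 168]);
translate([241, 890, 217]) cube([1786, 25, 168]);
translate([175, 172, 217]) cube([25, 677, 168]);
translate([2068, 172, 217]) cube([25, 677, 168]);
translate([364, 106, 385]) cube([84, 809, 21]);
translate([571, 106, 385]) cube([84, 809, 21]);
translate([778, 106, 385]) cube([84, 809, 21]);
translate([985, 106, 385]) cube([84, 809, 21]);
translate([1192, 106, 385]) cube([84, 809, 21]);
translate([1399, 106, 385]) cube([84, 809, 21]);
translate([1606, 106, 385]) cube([84, 809, 21]);
translate([1813, 106, 385]) cube([84, 809, 21]);
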